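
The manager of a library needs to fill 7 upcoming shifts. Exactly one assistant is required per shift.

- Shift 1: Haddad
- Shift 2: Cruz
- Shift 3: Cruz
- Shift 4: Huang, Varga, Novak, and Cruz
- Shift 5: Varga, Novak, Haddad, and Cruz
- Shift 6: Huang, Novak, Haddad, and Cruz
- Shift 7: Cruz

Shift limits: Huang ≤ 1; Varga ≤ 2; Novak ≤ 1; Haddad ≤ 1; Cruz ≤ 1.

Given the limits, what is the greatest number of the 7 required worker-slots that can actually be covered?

Total capacity across all assistants is 1+2+1+1+1 = 6, and 7 slots are needed, so at most 6 can be filled.
Shifts {Shift 2, Shift 3} need 2 slots but only Cruz are available for them, supplying at most 1 — so at least 1 slot must go unfilled.
An assignment achieving 5: Shift 1→Haddad, Shift 2→Cruz, Shift 4→Huang, Shift 5→Varga, Shift 6→Novak.
Loads: Huang 1/1, Varga 1/2, Novak 1/1, Haddad 1/1, Cruz 1/1.

5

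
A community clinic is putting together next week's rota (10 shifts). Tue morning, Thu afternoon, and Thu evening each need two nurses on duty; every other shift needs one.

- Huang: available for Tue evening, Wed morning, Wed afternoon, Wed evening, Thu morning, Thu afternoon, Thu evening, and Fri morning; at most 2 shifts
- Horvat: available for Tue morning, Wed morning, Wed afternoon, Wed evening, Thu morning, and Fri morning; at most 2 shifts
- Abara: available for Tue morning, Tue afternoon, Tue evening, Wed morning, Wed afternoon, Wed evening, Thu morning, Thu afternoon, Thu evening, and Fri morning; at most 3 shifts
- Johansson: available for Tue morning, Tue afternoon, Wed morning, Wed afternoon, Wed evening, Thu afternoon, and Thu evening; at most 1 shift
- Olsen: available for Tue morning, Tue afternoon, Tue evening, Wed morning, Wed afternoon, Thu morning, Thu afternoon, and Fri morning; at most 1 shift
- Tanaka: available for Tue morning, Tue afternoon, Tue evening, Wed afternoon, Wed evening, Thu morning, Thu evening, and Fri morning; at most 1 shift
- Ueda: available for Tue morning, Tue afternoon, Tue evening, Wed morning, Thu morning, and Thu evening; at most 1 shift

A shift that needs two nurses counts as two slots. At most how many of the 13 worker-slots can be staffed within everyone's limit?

Total capacity across all nurses is 2+2+3+1+1+1+1 = 11, and 13 slots are needed, so at most 11 can be filled.
An assignment achieving 11: Tue morning→Olsen+Tanaka, Tue afternoon→Abara, Tue evening→Huang, Wed morning→Ueda, Wed evening→Horvat, Thu afternoon→Huang+Abara, Thu evening→Abara+Johansson, Fri morning→Horvat.
Loads: Huang 2/2, Horvat 2/2, Abara 3/3, Johansson 1/1, Olsen 1/1, Tanaka 1/1, Ueda 1/1.

11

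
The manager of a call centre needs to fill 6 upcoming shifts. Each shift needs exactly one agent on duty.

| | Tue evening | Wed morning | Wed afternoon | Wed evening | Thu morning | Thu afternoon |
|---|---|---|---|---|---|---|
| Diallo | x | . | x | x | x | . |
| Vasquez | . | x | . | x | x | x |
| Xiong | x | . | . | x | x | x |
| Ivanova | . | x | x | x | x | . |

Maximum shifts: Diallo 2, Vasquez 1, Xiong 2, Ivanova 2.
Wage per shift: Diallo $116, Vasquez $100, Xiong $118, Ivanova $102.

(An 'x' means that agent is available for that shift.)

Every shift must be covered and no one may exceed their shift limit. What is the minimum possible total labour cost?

$654

Picking the cheapest available agent for each shift independently would cost $618, but that ignores the shift limits.
An optimal schedule: Tue evening→Diallo, Wed morning→Vasquez, Wed afternoon→Ivanova, Wed evening→Ivanova, Thu morning→Diallo, Thu afternoon→Xiong.
Total: 116 + 100 + 102 + 102 + 116 + 118 = $654.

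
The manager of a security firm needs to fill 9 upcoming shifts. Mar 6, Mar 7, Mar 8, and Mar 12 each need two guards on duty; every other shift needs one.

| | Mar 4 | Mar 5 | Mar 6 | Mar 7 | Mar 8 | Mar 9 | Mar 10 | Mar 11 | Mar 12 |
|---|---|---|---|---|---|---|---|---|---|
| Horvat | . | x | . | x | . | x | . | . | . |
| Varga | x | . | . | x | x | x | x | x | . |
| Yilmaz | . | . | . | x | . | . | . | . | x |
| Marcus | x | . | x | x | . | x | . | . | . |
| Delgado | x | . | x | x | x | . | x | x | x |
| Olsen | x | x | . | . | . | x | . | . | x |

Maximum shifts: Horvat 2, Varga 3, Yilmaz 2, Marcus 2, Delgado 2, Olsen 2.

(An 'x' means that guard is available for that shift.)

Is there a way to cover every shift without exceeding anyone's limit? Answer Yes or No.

Mar 6 can only be covered by Marcus and Delgado, so that assignment is forced.
Mar 8 can only be covered by Varga and Delgado, so that assignment is forced.
One valid schedule: Mar 4→Marcus, Mar 5→Horvat, Mar 6→Marcus+Delgado, Mar 7→Horvat+Yilmaz, Mar 8→Varga+Delgado, Mar 9→Olsen, Mar 10→Varga, Mar 11→Varga, Mar 12→Yilmaz+Olsen.
Loads: Horvat 2/2, Varga 3/3, Yilmaz 2/2, Marcus 2/2, Delgado 2/2, Olsen 2/2 — all within limits.

Yes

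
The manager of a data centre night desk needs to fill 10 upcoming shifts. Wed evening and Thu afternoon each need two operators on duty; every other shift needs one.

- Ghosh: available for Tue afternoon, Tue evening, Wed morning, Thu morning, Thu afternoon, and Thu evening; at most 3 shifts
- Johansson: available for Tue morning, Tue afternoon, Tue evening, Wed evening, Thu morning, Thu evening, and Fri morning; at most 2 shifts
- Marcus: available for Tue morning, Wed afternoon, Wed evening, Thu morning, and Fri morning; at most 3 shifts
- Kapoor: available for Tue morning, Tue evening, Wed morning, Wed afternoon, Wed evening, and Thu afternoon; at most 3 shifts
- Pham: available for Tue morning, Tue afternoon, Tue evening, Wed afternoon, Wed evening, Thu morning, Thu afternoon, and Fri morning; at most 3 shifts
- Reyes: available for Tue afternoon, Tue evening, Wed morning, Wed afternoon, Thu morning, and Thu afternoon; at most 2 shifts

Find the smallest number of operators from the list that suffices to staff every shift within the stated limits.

12 slots to fill and no one can take more than 3, so at least ⌈12/3⌉ = 4 operators are needed.
Ghosh, Marcus, Kapoor, and Pham alone can cover everything: Tue morning→Marcus, Tue afternoon→Ghosh, Tue evening→Kapoor, Wed morning→Ghosh, Wed afternoon→Marcus, Wed evening→Kapoor+Pham, Thu morning→Pham, Thu afternoon→Kapoor+Pham, Thu evening→Ghosh, Fri morning→Marcus.

4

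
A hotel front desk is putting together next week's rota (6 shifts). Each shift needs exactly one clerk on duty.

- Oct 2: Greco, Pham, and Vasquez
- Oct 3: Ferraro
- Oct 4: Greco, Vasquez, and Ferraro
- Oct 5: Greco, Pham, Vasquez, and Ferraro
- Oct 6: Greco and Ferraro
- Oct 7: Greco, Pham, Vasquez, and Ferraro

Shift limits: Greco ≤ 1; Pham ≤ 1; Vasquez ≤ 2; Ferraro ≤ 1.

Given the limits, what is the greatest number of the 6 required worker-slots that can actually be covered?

5

Total capacity across all clerks is 1+1+2+1 = 5, and 6 slots are needed, so at most 5 can be filled.
An assignment achieving 5: Oct 2→Pham, Oct 3→Ferraro, Oct 4→Vasquez, Oct 5→Vasquez, Oct 6→Greco.
Loads: Greco 1/1, Pham 1/1, Vasquez 2/2, Ferraro 1/1.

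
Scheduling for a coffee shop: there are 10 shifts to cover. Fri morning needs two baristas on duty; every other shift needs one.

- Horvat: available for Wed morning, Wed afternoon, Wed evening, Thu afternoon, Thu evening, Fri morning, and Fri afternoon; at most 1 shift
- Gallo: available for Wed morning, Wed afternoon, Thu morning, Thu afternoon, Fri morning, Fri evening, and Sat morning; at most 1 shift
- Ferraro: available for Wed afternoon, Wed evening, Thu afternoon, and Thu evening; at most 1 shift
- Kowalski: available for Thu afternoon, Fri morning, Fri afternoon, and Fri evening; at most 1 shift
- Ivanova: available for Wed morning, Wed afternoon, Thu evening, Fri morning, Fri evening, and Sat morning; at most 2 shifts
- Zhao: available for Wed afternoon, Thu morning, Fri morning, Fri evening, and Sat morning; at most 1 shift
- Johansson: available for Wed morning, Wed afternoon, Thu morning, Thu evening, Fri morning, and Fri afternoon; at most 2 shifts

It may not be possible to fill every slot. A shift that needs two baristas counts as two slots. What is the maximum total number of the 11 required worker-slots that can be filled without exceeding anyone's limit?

Total capacity across all baristas is 1+1+1+1+2+1+2 = 9, and 11 slots are needed, so at most 9 can be filled.
An assignment achieving 9: Wed morning→Ivanova, Wed afternoon→Johansson, Wed evening→Horvat, Thu morning→Gallo, Thu afternoon→Ferraro, Thu evening→Johansson, Fri afternoon→Kowalski, Fri evening→Zhao, Sat morning→Ivanova.
Loads: Horvat 1/1, Gallo 1/1, Ferraro 1/1, Kowalski 1/1, Ivanova 2/2, Zhao 1/1, Johansson 2/2.

9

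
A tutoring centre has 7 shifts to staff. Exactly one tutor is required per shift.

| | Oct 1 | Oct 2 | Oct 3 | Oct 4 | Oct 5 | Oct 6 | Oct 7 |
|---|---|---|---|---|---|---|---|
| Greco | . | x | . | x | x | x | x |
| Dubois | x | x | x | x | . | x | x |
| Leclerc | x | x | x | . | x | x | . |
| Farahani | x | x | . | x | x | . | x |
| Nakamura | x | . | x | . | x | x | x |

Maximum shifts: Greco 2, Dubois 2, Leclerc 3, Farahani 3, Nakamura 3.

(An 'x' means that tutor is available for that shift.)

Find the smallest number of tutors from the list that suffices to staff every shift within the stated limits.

7 slots to fill and no one can take more than 3, so at least ⌈7/3⌉ = 3 tutors are needed.
Greco, Dubois, and Leclerc alone can cover everything: Oct 1→Dubois, Oct 2→Leclerc, Oct 3→Dubois, Oct 4→Greco, Oct 5→Leclerc, Oct 6→Leclerc, Oct 7→Greco.

3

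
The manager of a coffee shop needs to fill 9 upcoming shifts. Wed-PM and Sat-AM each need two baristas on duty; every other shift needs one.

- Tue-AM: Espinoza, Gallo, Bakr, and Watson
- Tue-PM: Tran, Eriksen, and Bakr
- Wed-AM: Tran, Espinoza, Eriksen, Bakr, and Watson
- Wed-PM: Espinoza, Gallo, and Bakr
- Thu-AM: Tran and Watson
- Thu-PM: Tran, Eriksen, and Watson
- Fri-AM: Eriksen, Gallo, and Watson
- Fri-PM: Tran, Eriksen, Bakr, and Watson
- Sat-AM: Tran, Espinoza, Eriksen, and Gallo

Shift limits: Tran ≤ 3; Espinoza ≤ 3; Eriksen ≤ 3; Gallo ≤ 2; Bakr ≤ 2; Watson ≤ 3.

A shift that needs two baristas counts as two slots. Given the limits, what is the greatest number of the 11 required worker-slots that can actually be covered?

Total capacity across all baristas is 3+3+3+2+2+3 = 16, and 11 slots are needed, so at most 11 can be filled.
An assignment achieving 11: Tue-AM→Espinoza, Tue-PM→Tran, Wed-AM→Bakr, Wed-PM→Espinoza+Gallo, Thu-AM→Tran, Thu-PM→Tran, Fri-AM→Eriksen, Fri-PM→Eriksen, Sat-AM→Espinoza+Eriksen.
Loads: Tran 3/3, Espinoza 3/3, Eriksen 3/3, Gallo 1/2, Bakr 1/2, Watson 0/3.

11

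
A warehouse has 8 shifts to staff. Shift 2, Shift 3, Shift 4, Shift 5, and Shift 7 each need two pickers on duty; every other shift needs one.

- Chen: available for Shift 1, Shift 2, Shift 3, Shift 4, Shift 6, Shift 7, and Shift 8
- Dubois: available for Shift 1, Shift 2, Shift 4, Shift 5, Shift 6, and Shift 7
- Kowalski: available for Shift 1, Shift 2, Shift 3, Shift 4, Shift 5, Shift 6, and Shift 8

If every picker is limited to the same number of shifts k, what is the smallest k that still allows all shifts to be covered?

With 3 pickers and 13 worker-slots to fill, someone must work at least ⌈13/3⌉ = 5 shifts, so k ≥ 5.
k = 5 works: Shift 1→Chen, Shift 2→Chen+Dubois, Shift 3→Chen+Kowalski, Shift 4→Dubois+Kowalski, Shift 5→Dubois+Kowalski, Shift 6→Dubois, Shift 7→Chen+Dubois, Shift 8→Chen.
Loads: Chen 5, Dubois 5, Kowalski 3 — all ≤ 5.

5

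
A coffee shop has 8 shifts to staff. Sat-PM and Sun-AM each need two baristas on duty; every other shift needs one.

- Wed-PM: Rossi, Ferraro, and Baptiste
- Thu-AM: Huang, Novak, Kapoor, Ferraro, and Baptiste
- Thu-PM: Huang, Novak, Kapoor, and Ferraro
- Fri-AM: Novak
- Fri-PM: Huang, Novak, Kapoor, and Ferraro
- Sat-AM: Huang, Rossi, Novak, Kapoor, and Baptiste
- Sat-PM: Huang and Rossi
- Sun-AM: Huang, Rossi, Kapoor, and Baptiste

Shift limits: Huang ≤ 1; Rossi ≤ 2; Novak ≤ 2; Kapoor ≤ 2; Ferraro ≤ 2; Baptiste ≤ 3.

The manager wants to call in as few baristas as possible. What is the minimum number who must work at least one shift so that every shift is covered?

10 slots to fill and no one can take more than 3, so at least ⌈10/3⌉ = 4 baristas are needed.
Any 4 baristas together have capacity at most 3+2+2+2 = 9 < 10 slots, so 4 can never suffice.
Huang, Rossi, Novak, Kapoor, and Baptiste alone can cover everything: Wed-PM→Rossi, Thu-AM→Baptiste, Thu-PM→Novak, Fri-AM→Novak, Fri-PM→Kapoor, Sat-AM→Baptiste, Sat-PM→Huang+Rossi, Sun-AM→Kapoor+Baptiste.

5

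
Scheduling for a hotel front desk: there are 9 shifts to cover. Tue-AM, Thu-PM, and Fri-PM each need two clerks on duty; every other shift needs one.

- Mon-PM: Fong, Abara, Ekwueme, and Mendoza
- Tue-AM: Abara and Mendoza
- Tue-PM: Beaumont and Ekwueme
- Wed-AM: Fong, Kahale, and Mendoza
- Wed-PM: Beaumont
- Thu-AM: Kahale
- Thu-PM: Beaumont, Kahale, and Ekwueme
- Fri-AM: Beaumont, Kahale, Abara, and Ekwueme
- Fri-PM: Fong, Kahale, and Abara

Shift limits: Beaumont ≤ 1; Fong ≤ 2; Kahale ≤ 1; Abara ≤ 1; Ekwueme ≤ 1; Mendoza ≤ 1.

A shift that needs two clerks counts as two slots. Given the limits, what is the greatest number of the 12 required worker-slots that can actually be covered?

Total capacity across all clerks is 1+2+1+1+1+1 = 7, and 12 slots are needed, so at most 7 can be filled.
An assignment achieving 7: Tue-AM→Abara+Mendoza, Tue-PM→Ekwueme, Wed-AM→Fong, Wed-PM→Beaumont, Thu-AM→Kahale, Fri-PM→Fong.
Loads: Beaumont 1/1, Fong 2/2, Kahale 1/1, Abara 1/1, Ekwueme 1/1, Mendoza 1/1.

7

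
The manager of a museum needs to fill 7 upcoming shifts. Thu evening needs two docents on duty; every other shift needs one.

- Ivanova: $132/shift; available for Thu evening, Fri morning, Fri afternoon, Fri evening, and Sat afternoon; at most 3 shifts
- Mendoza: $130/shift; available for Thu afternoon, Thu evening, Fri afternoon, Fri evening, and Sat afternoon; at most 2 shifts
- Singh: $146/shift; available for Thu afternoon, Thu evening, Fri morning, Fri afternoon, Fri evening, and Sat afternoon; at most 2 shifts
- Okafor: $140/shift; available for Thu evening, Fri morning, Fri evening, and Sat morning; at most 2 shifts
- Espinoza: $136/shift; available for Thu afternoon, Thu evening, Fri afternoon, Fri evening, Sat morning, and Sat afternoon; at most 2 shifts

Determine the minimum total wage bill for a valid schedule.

Picking the cheapest available docent for each shift independently would cost $1050, but that ignores the shift limits.
An optimal schedule: Thu afternoon→Mendoza, Thu evening→Espinoza+Okafor, Fri morning→Ivanova, Fri afternoon→Mendoza, Fri evening→Ivanova, Sat morning→Espinoza, Sat afternoon→Ivanova.
Total: 130 + 136 + 140 + 132 + 130 + 132 + 136 + 132 = $1068.

$1068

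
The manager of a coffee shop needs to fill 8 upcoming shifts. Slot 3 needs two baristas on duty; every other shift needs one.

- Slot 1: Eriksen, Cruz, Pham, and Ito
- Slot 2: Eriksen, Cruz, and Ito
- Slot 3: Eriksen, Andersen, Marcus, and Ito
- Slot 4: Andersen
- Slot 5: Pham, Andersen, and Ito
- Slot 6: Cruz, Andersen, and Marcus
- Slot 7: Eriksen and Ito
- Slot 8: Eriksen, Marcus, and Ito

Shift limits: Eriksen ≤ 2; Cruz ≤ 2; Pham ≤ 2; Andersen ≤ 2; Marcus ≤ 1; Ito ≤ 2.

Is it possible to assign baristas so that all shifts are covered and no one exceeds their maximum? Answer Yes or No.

Yes

Slot 4 can only be covered by Andersen, so that assignment is forced.
One valid schedule: Slot 1→Cruz, Slot 2→Eriksen, Slot 3→Andersen+Ito, Slot 4→Andersen, Slot 5→Pham, Slot 6→Cruz, Slot 7→Eriksen, Slot 8→Marcus.
Loads: Eriksen 2/2, Cruz 2/2, Pham 1/2, Andersen 2/2, Marcus 1/1, Ito 1/2 — all within limits.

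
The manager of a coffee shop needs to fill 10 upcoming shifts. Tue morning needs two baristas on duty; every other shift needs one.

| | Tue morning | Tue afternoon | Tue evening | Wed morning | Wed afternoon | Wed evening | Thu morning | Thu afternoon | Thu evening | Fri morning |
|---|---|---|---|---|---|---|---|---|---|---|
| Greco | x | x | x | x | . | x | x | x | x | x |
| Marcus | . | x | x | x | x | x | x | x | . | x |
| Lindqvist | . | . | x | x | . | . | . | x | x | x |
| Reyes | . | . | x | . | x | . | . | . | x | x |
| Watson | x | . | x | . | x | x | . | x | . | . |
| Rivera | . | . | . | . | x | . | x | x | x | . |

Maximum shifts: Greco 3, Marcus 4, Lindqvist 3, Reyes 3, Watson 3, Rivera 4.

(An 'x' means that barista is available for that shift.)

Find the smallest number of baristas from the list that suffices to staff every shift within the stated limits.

4

11 slots to fill and no one can take more than 4, so at least ⌈11/4⌉ = 3 baristas are needed.
No set of 3 baristas can cover every shift (each such set leaves at least one shift with no one available or exceeds a cap).
Greco, Marcus, Lindqvist, and Watson alone can cover everything: Tue morning→Greco+Watson, Tue afternoon→Greco, Tue evening→Lindqvist, Wed morning→Marcus, Wed afternoon→Marcus, Wed evening→Marcus, Thu morning→Greco, Thu afternoon→Lindqvist, Thu evening→Lindqvist, Fri morning→Marcus.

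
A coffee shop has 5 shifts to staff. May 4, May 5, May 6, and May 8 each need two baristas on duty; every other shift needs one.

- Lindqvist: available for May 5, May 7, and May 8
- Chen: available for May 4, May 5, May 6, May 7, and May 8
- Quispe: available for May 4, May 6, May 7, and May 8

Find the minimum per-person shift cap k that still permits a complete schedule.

3

With 3 baristas and 9 worker-slots to fill, someone must work at least ⌈9/3⌉ = 3 shifts, so k ≥ 3.
k = 3 works: May 4→Chen+Quispe, May 5→Lindqvist+Chen, May 6→Chen+Quispe, May 7→Lindqvist, May 8→Lindqvist+Quispe.
Loads: Lindqvist 3, Chen 3, Quispe 3 — all ≤ 3.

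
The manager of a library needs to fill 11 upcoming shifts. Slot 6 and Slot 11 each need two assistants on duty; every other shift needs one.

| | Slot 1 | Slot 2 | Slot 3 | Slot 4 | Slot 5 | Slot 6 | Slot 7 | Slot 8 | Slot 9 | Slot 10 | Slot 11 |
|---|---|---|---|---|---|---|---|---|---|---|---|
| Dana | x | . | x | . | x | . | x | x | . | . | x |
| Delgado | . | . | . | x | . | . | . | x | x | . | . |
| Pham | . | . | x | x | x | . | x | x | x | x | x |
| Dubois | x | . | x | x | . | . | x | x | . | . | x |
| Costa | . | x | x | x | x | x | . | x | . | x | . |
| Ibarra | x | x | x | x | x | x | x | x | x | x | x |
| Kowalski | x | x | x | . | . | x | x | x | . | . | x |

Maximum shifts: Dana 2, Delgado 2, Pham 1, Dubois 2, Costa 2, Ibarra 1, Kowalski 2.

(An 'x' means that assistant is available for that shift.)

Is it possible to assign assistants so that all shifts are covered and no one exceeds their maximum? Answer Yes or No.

Total capacity is 2+2+1+2+2+1+2 = 12 but 13 worker-slots are needed — infeasible.

No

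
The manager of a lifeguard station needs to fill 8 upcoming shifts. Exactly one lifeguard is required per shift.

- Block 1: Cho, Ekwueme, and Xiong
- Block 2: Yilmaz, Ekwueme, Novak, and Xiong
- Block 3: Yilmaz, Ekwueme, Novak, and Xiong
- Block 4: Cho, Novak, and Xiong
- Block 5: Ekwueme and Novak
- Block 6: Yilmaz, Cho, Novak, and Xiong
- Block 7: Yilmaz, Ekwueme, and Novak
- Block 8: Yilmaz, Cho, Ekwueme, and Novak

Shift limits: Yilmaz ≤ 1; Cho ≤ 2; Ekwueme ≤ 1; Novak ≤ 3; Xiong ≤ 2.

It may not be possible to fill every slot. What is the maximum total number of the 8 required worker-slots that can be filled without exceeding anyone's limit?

8

Total capacity across all lifeguards is 1+2+1+3+2 = 9, and 8 slots are needed, so at most 8 can be filled.
An assignment achieving 8: Block 1→Cho, Block 2→Novak, Block 3→Novak, Block 4→Cho, Block 5→Ekwueme, Block 6→Xiong, Block 7→Yilmaz, Block 8→Novak.
Loads: Yilmaz 1/1, Cho 2/2, Ekwueme 1/1, Novak 3/3, Xiong 1/2.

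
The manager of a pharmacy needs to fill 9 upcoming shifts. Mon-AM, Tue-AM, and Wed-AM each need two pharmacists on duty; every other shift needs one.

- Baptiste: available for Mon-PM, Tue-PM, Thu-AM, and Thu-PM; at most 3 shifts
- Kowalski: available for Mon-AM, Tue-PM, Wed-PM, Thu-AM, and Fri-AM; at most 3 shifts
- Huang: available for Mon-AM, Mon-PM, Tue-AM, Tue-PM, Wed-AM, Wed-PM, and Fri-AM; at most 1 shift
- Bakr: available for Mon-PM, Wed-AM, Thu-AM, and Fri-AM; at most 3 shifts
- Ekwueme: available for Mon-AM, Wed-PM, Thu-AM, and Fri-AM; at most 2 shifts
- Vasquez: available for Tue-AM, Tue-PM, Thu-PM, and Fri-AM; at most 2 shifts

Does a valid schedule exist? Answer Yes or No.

Total capacity is 14 and 12 slots are needed, so capacity alone doesn't rule it out.
Shifts {Tue-AM, Wed-AM} need 4 worker-slots in total, but the pharmacists available for any of those shifts (Huang, Bakr, and Vasquez) can supply at most 3 among them. So no valid schedule exists.

No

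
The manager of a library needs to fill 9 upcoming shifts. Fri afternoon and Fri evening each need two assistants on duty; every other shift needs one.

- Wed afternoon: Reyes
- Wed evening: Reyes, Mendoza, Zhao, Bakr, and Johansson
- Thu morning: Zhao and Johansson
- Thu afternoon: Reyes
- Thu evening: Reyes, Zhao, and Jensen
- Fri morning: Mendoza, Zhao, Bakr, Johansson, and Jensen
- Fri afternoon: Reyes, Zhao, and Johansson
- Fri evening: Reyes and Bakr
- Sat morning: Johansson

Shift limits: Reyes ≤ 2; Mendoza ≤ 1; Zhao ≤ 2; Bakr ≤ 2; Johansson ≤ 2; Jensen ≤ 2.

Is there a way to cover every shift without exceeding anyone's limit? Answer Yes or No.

No

Total capacity is 11 and 11 slots are needed, so capacity alone doesn't rule it out.
Shifts {Wed afternoon, Thu afternoon, Fri evening} need 4 worker-slots in total, but the assistants available for any of those shifts (Reyes and Bakr) can supply at most 3 among them. So no valid schedule exists.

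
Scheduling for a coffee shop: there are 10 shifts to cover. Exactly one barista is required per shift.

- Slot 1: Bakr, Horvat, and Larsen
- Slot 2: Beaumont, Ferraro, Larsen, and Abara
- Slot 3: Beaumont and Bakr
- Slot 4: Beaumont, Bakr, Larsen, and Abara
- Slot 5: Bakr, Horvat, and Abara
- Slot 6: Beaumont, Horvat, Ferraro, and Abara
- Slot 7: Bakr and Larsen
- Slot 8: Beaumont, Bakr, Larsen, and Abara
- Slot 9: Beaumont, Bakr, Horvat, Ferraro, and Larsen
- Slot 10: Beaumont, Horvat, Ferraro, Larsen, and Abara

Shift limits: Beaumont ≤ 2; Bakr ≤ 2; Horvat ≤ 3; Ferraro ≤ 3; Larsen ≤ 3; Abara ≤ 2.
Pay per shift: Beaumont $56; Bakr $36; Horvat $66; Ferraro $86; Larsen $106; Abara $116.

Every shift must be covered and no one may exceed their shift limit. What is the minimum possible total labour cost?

$640

Picking the cheapest available barista for each shift independently would cost $420, but that ignores the shift limits.
An optimal schedule: Slot 1→Horvat, Slot 2→Ferraro, Slot 3→Bakr, Slot 4→Beaumont, Slot 5→Horvat, Slot 6→Horvat, Slot 7→Bakr, Slot 8→Beaumont, Slot 9→Ferraro, Slot 10→Ferraro.
Total: 66 + 86 + 36 + 56 + 66 + 66 + 36 + 56 + 86 + 86 = $640.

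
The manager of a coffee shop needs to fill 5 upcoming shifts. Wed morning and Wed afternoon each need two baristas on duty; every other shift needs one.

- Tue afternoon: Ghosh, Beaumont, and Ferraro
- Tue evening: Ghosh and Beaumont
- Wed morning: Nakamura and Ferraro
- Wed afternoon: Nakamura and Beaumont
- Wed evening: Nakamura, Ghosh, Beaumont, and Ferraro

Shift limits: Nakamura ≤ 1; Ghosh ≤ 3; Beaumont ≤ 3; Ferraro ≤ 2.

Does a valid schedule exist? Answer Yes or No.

Total capacity is 9 and 7 slots are needed, so capacity alone doesn't rule it out.
Shifts {Wed morning, Wed afternoon} need 4 worker-slots in total, but the baristas available for any of those shifts (Nakamura, Beaumont, and Ferraro) can supply at most 3 among them. So no valid schedule exists.

No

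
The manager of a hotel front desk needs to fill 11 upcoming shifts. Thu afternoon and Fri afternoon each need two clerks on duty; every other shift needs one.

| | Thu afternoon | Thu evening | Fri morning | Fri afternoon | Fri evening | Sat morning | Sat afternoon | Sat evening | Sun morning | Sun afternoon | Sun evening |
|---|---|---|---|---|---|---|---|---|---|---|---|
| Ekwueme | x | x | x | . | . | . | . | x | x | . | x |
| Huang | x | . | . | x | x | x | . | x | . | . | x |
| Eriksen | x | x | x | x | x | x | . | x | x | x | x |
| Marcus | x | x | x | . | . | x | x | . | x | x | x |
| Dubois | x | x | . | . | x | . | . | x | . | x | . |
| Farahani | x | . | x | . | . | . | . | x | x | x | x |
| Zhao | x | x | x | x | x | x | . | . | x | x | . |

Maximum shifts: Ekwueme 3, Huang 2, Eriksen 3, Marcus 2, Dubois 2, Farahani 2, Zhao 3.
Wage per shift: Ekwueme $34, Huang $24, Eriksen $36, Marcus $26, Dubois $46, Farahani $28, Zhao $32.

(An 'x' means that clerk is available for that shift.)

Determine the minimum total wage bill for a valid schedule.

Sat afternoon can only be covered by Marcus, so that assignment is forced.
Picking the cheapest available clerk for each shift independently would cost $332, but that ignores the shift limits.
An optimal schedule: Thu afternoon→Ekwueme+Eriksen, Thu evening→Zhao, Fri morning→Farahani, Fri afternoon→Huang+Zhao, Fri evening→Huang, Sat morning→Marcus, Sat afternoon→Marcus, Sat evening→Farahani, Sun morning→Ekwueme, Sun afternoon→Zhao, Sun evening→Ekwueme.
Total: 34 + 36 + 32 + 28 + 24 + 32 + 24 + 26 + 26 + 28 + 34 + 32 + 34 = $390.

$390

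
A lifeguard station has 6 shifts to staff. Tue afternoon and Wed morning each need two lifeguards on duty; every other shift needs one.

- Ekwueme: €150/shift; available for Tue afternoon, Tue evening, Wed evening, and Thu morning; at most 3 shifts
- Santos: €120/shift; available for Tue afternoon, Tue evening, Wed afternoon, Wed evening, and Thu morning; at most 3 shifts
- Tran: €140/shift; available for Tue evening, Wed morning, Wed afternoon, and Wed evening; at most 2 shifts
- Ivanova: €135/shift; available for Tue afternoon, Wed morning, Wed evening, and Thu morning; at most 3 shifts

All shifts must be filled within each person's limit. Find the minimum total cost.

Wed morning can only be covered by Tran and Ivanova, so that assignment is forced.
Picking the cheapest available lifeguard for each shift independently would cost €1010, but that ignores the shift limits.
An optimal schedule: Tue afternoon→Santos+Ivanova, Tue evening→Santos, Wed morning→Ivanova+Tran, Wed afternoon→Santos, Wed evening→Tran, Thu morning→Ivanova.
Total: 120 + 135 + 120 + 135 + 140 + 120 + 140 + 135 = €1045.

€1045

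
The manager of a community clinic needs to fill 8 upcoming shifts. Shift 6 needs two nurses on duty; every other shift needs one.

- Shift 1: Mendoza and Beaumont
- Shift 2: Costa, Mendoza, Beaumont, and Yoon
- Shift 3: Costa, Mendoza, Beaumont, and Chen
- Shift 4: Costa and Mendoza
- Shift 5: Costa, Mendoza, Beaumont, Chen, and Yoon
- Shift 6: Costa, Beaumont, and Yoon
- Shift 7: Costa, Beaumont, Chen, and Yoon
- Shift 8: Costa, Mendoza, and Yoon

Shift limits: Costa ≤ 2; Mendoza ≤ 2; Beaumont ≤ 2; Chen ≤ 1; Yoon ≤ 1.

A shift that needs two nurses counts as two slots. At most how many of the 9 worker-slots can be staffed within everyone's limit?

Total capacity across all nurses is 2+2+2+1+1 = 8, and 9 slots are needed, so at most 8 can be filled.
An assignment achieving 8: Shift 1→Mendoza, Shift 2→Beaumont, Shift 3→Chen, Shift 4→Costa, Shift 6→Costa+Beaumont, Shift 7→Yoon, Shift 8→Mendoza.
Loads: Costa 2/2, Mendoza 2/2, Beaumont 2/2, Chen 1/1, Yoon 1/1.

8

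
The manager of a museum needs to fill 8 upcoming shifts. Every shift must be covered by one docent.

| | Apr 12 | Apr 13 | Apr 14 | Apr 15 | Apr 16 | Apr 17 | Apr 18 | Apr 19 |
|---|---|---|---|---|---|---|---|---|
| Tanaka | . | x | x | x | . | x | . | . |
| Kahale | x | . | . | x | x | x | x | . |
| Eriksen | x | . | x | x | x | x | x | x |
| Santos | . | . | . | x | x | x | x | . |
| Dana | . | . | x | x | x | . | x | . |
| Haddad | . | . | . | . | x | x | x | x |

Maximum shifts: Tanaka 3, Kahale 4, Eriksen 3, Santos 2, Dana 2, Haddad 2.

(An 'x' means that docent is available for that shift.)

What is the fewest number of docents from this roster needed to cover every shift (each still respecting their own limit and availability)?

3

8 slots to fill and no one can take more than 4, so at least ⌈8/4⌉ = 2 docents are needed.
Any 2 docents together have capacity at most 4+3 = 7 < 8 slots, so 2 can never suffice.
Tanaka, Kahale, and Eriksen alone can cover everything: Apr 12→Kahale, Apr 13→Tanaka, Apr 14→Tanaka, Apr 15→Tanaka, Apr 16→Kahale, Apr 17→Kahale, Apr 18→Kahale, Apr 19→Eriksen.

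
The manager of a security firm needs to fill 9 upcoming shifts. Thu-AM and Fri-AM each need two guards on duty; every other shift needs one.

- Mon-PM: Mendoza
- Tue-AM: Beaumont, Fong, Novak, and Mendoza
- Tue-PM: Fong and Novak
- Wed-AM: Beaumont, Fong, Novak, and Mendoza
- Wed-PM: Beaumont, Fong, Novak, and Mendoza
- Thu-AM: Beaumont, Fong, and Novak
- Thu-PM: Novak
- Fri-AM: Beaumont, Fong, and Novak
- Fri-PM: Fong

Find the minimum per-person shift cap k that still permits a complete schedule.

3

With 4 guards and 11 worker-slots to fill, someone must work at least ⌈11/4⌉ = 3 shifts, so k ≥ 3.
k = 3 works: Mon-PM→Mendoza, Tue-AM→Beaumont, Tue-PM→Fong, Wed-AM→Novak, Wed-PM→Mendoza, Thu-AM→Beaumont+Fong, Thu-PM→Novak, Fri-AM→Beaumont+Novak, Fri-PM→Fong.
Loads: Beaumont 3, Fong 3, Novak 3, Mendoza 2 — all ≤ 3.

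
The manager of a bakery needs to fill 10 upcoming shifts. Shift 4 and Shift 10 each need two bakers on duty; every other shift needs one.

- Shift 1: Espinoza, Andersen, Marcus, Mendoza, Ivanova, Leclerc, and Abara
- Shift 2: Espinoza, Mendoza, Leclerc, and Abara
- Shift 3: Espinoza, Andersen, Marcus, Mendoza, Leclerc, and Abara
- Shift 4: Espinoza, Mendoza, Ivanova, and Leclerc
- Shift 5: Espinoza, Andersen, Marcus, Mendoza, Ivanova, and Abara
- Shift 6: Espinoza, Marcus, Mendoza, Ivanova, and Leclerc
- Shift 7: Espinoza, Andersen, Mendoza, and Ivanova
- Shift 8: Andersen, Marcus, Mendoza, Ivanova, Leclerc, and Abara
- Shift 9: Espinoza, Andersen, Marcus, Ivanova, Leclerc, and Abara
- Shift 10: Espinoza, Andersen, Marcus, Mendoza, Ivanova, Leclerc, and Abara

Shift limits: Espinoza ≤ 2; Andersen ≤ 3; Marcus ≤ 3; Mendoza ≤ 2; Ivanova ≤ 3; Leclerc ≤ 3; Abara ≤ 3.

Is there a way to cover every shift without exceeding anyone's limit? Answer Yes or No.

One valid schedule: Shift 1→Marcus, Shift 2→Espinoza, Shift 3→Andersen, Shift 4→Mendoza+Ivanova, Shift 5→Andersen, Shift 6→Marcus, Shift 7→Espinoza, Shift 8→Andersen, Shift 9→Marcus, Shift 10→Mendoza+Ivanova.
Loads: Espinoza 2/2, Andersen 3/3, Marcus 3/3, Mendoza 2/2, Ivanova 2/3, Leclerc 0/3, Abara 0/3 — all within limits.

Yes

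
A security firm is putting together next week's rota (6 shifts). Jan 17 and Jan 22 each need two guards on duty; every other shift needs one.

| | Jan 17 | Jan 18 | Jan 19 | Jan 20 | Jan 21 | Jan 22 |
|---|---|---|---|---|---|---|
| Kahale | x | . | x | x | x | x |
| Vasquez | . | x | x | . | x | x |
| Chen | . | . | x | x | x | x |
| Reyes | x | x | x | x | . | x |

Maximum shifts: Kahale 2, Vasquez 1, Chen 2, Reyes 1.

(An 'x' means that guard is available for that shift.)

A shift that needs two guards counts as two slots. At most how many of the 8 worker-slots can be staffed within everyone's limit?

Total capacity across all guards is 2+1+2+1 = 6, and 8 slots are needed, so at most 6 can be filled.
An assignment achieving 6: Jan 17→Kahale+Reyes, Jan 18→Vasquez, Jan 19→Chen, Jan 20→Kahale, Jan 21→Chen.
Loads: Kahale 2/2, Vasquez 1/1, Chen 2/2, Reyes 1/1.

6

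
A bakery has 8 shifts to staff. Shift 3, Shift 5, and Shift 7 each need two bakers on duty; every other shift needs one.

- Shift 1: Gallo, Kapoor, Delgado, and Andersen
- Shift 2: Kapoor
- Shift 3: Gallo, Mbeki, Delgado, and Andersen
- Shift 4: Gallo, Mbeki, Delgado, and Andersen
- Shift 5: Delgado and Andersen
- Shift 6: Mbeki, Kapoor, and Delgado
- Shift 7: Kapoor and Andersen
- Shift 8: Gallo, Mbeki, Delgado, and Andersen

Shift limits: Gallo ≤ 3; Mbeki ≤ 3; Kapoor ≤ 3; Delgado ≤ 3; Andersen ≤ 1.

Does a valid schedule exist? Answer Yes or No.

No

Total capacity is 13 and 11 slots are needed, so capacity alone doesn't rule it out.
Shifts {Shift 5, Shift 7} need 4 worker-slots in total, but the bakers available for any of those shifts (Kapoor, Delgado, and Andersen) can supply at most 3 among them. So no valid schedule exists.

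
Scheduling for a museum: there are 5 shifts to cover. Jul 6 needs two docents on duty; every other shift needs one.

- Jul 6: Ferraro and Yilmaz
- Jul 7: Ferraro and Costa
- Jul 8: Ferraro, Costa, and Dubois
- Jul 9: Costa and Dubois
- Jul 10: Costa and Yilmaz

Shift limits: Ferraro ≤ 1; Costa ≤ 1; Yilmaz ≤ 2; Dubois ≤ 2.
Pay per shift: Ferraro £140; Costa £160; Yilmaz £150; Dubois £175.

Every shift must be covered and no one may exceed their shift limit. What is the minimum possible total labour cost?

Jul 6 can only be covered by Ferraro and Yilmaz, so that assignment is forced.
Picking the cheapest available docent for each shift independently would cost £880, but that ignores the shift limits.
An optimal schedule: Jul 6→Ferraro+Yilmaz, Jul 7→Costa, Jul 8→Dubois, Jul 9→Dubois, Jul 10→Yilmaz.
Total: 140 + 150 + 160 + 175 + 175 + 150 = £950.

£950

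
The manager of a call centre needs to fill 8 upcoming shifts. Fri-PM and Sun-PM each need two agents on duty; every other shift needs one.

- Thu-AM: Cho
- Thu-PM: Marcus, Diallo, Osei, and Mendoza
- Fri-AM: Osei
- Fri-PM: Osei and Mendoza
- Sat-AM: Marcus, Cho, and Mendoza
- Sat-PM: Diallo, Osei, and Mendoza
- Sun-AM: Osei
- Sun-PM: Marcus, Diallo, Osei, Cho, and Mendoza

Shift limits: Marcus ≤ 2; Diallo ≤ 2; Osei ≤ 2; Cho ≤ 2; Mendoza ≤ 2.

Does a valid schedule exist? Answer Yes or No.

Total capacity is 10 and 10 slots are needed, so capacity alone doesn't rule it out.
Shifts {Fri-AM, Fri-PM, Sun-AM} need 4 worker-slots in total, but the agents available for any of those shifts (Osei and Mendoza) can supply at most 3 among them. So no valid schedule exists.

No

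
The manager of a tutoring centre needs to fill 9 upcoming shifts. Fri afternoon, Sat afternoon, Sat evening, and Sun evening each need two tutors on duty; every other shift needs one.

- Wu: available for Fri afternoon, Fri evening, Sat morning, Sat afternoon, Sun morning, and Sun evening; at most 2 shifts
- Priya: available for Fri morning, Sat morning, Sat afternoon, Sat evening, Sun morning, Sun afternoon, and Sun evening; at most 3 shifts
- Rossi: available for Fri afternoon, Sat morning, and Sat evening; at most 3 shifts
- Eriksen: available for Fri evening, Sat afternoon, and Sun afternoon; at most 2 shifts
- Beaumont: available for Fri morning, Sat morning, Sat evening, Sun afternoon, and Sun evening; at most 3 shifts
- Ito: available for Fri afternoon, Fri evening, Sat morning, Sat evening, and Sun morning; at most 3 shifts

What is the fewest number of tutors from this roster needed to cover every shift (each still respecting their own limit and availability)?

5

13 slots to fill and no one can take more than 3, so at least ⌈13/3⌉ = 5 tutors are needed.
Wu, Priya, Rossi, Eriksen, and Beaumont alone can cover everything: Fri morning→Priya, Fri afternoon→Wu+Rossi, Fri evening→Eriksen, Sat morning→Rossi, Sat afternoon→Priya+Eriksen, Sat evening→Rossi+Beaumont, Sun morning→Wu, Sun afternoon→Beaumont, Sun evening→Priya+Beaumont.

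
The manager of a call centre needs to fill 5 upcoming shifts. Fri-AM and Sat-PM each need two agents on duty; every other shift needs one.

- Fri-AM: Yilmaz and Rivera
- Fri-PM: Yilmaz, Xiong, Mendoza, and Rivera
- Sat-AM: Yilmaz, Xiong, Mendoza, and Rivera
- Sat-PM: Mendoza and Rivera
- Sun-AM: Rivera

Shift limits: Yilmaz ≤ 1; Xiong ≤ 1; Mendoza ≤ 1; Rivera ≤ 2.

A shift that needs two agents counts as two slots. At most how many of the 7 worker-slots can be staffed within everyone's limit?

Total capacity across all agents is 1+1+1+2 = 5, and 7 slots are needed, so at most 5 can be filled.
An assignment achieving 5: Fri-AM→Yilmaz+Rivera, Fri-PM→Xiong, Sat-PM→Mendoza, Sun-AM→Rivera.
Loads: Yilmaz 1/1, Xiong 1/1, Mendoza 1/1, Rivera 2/2.

5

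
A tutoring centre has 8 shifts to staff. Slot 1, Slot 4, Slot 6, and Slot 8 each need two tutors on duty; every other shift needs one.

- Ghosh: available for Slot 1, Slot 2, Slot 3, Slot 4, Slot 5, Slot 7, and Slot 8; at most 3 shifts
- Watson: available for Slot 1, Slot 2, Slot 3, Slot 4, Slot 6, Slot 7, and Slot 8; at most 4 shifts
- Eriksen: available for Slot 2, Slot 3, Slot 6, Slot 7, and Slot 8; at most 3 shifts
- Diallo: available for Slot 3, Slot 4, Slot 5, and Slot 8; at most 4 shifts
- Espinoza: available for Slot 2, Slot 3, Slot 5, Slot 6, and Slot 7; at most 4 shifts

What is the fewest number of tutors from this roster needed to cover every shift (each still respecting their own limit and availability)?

12 slots to fill and no one can take more than 4, so at least ⌈12/4⌉ = 3 tutors are needed.
No set of 3 tutors can cover every shift (each such set leaves at least one shift with no one available or exceeds a cap).
Ghosh, Watson, Eriksen, and Diallo alone can cover everything: Slot 1→Ghosh+Watson, Slot 2→Ghosh, Slot 3→Eriksen, Slot 4→Watson+Diallo, Slot 5→Ghosh, Slot 6→Watson+Eriksen, Slot 7→Watson, Slot 8→Eriksen+Diallo.

4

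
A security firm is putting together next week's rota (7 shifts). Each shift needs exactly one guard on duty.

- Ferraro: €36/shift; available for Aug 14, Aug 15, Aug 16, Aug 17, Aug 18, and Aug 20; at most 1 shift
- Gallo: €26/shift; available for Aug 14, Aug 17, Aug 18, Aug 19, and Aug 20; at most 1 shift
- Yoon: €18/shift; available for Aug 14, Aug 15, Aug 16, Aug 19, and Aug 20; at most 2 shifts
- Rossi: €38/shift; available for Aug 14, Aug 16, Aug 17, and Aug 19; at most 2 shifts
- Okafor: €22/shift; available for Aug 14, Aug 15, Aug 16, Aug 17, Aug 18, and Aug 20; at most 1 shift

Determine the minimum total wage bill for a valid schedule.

Picking the cheapest available guard for each shift independently would cost €134, but that ignores the shift limits.
An optimal schedule: Aug 14→Rossi, Aug 15→Ferraro, Aug 16→Yoon, Aug 17→Rossi, Aug 18→Gallo, Aug 19→Yoon, Aug 20→Okafor.
Total: 38 + 36 + 18 + 38 + 26 + 18 + 22 = €196.

€196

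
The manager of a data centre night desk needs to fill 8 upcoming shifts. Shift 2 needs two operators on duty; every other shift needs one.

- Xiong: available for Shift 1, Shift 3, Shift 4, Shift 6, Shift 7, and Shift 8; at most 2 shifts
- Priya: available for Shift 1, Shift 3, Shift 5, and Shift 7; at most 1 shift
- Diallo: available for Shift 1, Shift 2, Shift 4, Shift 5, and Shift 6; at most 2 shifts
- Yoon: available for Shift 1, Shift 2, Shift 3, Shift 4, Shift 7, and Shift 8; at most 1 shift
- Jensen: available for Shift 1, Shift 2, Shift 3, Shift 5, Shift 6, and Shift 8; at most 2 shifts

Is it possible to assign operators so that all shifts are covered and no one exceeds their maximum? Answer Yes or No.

No

Total capacity is 2+1+2+1+2 = 8 but 9 worker-slots are needed — infeasible.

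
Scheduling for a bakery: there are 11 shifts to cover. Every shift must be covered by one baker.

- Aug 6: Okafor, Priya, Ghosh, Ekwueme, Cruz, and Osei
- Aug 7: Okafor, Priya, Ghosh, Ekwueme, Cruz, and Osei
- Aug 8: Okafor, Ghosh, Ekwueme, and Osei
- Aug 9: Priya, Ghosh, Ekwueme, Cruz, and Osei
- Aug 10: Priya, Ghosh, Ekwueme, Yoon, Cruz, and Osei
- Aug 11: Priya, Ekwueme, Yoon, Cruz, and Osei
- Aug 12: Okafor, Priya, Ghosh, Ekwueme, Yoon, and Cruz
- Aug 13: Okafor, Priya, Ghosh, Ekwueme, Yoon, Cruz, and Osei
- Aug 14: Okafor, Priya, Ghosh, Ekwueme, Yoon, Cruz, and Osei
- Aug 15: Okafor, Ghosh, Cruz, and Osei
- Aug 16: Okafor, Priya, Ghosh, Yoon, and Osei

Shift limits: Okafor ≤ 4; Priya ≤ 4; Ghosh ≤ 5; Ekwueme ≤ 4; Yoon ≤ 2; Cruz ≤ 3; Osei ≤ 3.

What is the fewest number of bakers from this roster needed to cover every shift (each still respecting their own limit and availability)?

3

11 slots to fill and no one can take more than 5, so at least ⌈11/5⌉ = 3 bakers are needed.
Okafor, Priya, and Ghosh alone can cover everything: Aug 6→Okafor, Aug 7→Okafor, Aug 8→Okafor, Aug 9→Priya, Aug 10→Priya, Aug 11→Priya, Aug 12→Priya, Aug 13→Ghosh, Aug 14→Ghosh, Aug 15→Okafor, Aug 16→Ghosh.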